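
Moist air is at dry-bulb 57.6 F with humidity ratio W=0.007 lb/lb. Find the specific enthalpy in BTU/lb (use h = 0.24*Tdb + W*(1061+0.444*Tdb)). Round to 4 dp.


h = 0.24*57.6 + 0.007*(1061+0.444*57.6) = 21.4300 BTU/lb

21.4300 BTU/lb


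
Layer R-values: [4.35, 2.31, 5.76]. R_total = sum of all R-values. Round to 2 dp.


R_total = 4.35 + 2.31 + 5.76 = 12.42

12.42


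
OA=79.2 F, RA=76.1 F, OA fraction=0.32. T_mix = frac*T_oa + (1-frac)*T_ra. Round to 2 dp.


T_mix = 0.32*79.2 + 0.68*76.1 = 77.09 F

77.09 F


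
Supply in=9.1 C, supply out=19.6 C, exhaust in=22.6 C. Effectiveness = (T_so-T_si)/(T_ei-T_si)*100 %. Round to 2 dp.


eff = (19.6-9.1)/(22.6-9.1)*100 = 77.78 %

77.78 %


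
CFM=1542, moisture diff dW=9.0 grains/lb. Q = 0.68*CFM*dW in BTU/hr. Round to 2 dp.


Q = 0.68 * 1542 * 9.0 = 9437.04 BTU/hr

9437.04 BTU/hr


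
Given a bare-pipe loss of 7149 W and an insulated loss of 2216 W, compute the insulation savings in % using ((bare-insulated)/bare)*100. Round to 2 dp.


Savings = ((7149-2216)/7149)*100 = 69.00 %

69.00 %


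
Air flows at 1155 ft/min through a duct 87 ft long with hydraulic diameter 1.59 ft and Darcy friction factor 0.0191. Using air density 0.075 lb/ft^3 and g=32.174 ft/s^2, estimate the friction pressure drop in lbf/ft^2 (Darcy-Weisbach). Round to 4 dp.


v_fps = 1155/60 = 19.25 ft/s
dp = 0.0191*(87/1.59)*0.075*19.25^2/(2*32.174) = 0.4514 lbf/ft^2

0.4514 lbf/ft^2


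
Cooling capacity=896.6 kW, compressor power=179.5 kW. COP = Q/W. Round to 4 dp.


COP = 896.6 / 179.5 = 4.9950

4.9950


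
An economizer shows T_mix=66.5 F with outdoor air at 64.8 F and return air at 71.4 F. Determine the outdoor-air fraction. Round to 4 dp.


frac = (66.5 - 71.4) / (64.8 - 71.4) = 0.7424

0.7424


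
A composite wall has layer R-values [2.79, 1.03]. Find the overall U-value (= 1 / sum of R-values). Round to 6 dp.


R_total = 2.79 + 1.03 = 3.82
U = 1/3.82 = 0.261780

0.261780


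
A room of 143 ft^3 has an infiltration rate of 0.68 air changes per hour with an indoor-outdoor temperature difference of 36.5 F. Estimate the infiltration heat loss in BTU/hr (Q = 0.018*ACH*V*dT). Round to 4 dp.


Q = 0.018 * 0.68 * 143 * 36.5 = 63.8867 BTU/hr

63.8867 BTU/hr


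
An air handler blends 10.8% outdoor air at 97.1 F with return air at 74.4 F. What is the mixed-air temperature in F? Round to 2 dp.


T_mix = 74.4 + (10.8/100)*(97.1-74.4) = 76.85 F

76.85 F


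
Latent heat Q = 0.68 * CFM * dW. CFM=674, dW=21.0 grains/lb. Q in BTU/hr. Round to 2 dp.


Q = 0.68 * 674 * 21.0 = 9624.72 BTU/hr

9624.72 BTU/hr


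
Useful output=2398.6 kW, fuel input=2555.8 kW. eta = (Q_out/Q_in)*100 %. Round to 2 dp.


eta = (2398.6/2555.8)*100 = 93.85 %

93.85 %


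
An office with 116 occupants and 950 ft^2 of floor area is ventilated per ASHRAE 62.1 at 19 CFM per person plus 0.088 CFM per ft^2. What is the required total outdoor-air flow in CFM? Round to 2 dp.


Total = 116*19 + 950*0.088 = 2287.60 CFM

2287.60 CFM


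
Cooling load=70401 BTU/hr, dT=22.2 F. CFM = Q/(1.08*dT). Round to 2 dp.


CFM = 70401 / (1.08 * 22.2) = 2936.31

2936.31 CFM


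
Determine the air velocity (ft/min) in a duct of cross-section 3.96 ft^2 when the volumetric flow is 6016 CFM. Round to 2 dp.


V = 6016 / 3.96 = 1519.19 ft/min

1519.19 ft/min


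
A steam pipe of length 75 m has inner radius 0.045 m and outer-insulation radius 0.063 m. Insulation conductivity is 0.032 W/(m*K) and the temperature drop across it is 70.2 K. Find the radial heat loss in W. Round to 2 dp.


Q = 2*pi*0.032*75*70.2/ln(0.063/0.045) = 3146.15 W

3146.15 W


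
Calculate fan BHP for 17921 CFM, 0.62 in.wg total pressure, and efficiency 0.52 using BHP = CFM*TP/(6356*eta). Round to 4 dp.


BHP = 17921 * 0.62 / (6356 * 0.52) = 3.3618 hp

3.3618 hp


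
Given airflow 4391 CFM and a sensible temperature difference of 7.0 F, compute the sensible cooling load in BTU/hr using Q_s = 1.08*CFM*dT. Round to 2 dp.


Q = 1.08 * 4391 * 7.0 = 33195.96 BTU/hr

33195.96 BTU/hr


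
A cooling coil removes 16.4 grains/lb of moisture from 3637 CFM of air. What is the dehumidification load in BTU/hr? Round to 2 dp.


Q = 0.68 * 3637 * 16.4 = 40559.82 BTU/hr

40559.82 BTU/hr


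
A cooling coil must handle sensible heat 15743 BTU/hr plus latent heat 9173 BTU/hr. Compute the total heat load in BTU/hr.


Qt = 15743 + 9173 = 24916 BTU/hr

24916 BTU/hr


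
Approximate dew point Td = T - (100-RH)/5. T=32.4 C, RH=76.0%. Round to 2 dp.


Td = 32.4 - (100-76.0)/5 = 27.60 C

27.60 C


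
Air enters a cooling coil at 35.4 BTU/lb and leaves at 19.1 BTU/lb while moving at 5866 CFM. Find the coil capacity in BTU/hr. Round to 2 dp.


Q = 4.5 * 5866 * (35.4 - 19.1) = 430271.10 BTU/hr

430271.10 BTU/hr


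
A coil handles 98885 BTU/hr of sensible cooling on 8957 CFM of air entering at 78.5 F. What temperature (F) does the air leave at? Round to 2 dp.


dT = 98885/(1.08*8957) = 10.2222
T_leave = 78.5 - 10.2222 = 68.28 F

68.28 F


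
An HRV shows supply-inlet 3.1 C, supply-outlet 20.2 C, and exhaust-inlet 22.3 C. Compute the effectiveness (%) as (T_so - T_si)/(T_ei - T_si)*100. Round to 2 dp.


eff = (20.2-3.1)/(22.3-3.1)*100 = 89.06 %

89.06 %


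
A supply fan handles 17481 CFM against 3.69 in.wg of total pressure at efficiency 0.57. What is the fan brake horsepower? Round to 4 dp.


BHP = 17481 * 3.69 / (6356 * 0.57) = 17.8047 hp

17.8047 hp


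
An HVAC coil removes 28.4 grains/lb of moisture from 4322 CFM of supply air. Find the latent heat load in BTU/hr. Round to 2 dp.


Q = 0.68 * 4322 * 28.4 = 83466.46 BTU/hr

83466.46 BTU/hr


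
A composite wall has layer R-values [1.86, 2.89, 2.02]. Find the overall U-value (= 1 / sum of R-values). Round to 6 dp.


R_total = 1.86 + 2.89 + 2.02 = 6.77
U = 1/6.77 = 0.147710

0.147710


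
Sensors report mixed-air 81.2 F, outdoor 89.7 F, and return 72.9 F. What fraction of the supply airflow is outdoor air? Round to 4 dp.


frac = (81.2 - 72.9) / (89.7 - 72.9) = 0.4940

0.4940


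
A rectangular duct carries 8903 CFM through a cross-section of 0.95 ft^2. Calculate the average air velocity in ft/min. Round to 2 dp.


V = 8903 / 0.95 = 9371.58 ft/min

9371.58 ft/min


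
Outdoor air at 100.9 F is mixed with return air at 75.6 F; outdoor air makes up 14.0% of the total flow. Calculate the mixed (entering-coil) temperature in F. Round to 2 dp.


T_mix = 75.6 + (14.0/100)*(100.9-75.6) = 79.14 F

79.14 F


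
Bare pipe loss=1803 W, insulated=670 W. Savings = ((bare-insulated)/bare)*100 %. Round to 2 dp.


Savings = ((1803-670)/1803)*100 = 62.84 %

62.84 %


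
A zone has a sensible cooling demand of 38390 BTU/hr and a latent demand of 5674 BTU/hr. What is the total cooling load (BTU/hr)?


Qt = 38390 + 5674 = 44064 BTU/hr

44064 BTU/hr


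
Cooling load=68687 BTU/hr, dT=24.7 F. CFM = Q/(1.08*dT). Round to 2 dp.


CFM = 68687 / (1.08 * 24.7) = 2574.86

2574.86 CFM


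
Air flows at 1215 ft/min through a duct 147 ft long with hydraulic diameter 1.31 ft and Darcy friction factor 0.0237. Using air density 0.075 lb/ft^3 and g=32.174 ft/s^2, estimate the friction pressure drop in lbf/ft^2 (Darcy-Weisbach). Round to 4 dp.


v_fps = 1215/60 = 20.25 ft/s
dp = 0.0237*(147/1.31)*0.075*20.25^2/(2*32.174) = 1.2711 lbf/ft^2

1.2711 lbf/ft^2


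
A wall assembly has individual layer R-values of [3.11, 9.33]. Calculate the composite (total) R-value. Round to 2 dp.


R_total = 3.11 + 9.33 = 12.44

12.44


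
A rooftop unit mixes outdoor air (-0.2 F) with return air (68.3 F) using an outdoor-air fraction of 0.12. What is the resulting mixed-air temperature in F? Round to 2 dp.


T_mix = 0.12*(-0.2) + 0.88*68.3 = 60.08 F

60.08 F


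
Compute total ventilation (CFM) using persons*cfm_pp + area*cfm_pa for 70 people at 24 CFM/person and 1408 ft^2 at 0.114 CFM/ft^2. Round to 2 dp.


Total = 70*24 + 1408*0.114 = 1840.51 CFM

1840.51 CFM


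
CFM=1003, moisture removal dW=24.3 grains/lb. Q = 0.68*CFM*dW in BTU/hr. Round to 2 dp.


Q = 0.68 * 1003 * 24.3 = 16573.57 BTU/hr

16573.57 BTU/hr


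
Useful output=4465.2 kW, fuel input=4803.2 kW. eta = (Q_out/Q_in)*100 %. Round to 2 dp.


eta = (4465.2/4803.2)*100 = 92.96 %

92.96 %


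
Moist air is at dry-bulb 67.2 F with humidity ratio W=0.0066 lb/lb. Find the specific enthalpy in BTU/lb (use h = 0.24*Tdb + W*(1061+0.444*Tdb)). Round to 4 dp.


h = 0.24*67.2 + 0.0066*(1061+0.444*67.2) = 23.3275 BTU/lb

23.3275 BTU/lb


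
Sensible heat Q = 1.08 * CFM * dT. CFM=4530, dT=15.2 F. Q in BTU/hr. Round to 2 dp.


Q = 1.08 * 4530 * 15.2 = 74364.48 BTU/hr

74364.48 BTU/hr


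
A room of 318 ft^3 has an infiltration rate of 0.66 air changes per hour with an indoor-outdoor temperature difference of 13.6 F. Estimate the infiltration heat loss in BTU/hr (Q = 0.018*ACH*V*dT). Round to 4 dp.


Q = 0.018 * 0.66 * 318 * 13.6 = 51.3786 BTU/hr

51.3786 BTU/hr


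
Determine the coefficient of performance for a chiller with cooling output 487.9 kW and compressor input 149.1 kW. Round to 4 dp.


COP = 487.9 / 149.1 = 3.2723

3.2723


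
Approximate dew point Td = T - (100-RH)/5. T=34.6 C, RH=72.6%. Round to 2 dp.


Td = 34.6 - (100-72.6)/5 = 29.12 C

29.12 C


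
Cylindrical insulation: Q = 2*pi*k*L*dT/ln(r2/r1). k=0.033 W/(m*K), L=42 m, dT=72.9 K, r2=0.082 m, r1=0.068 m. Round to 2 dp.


Q = 2*pi*0.033*42*72.9/ln(0.082/0.068) = 3391.08 W

3391.08 W


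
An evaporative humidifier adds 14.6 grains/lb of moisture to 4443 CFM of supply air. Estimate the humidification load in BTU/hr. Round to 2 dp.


Q = 0.68 * 4443 * 14.6 = 44110.10 BTU/hr

44110.10 BTU/hr


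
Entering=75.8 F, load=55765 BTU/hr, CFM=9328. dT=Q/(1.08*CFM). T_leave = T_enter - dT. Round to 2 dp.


dT = 55765/(1.08*9328) = 5.5354
T_leave = 75.8 - 5.5354 = 70.26 F

70.26 F


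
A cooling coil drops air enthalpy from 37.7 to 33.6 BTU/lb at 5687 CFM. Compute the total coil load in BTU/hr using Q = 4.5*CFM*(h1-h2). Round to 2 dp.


Q = 4.5 * 5687 * (37.7 - 33.6) = 104925.15 BTU/hr

104925.15 BTU/hr


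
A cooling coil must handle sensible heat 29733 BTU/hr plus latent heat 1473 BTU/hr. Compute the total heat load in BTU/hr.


Qt = 29733 + 1473 = 31206 BTU/hr

31206 BTU/hr


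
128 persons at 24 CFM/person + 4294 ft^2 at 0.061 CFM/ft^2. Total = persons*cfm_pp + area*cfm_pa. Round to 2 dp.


Total = 128*24 + 4294*0.061 = 3333.93 CFM

3333.93 CFM


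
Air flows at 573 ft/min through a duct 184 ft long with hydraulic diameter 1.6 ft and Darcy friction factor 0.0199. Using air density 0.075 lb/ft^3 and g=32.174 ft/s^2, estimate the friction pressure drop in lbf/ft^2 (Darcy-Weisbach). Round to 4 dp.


v_fps = 573/60 = 9.55 ft/s
dp = 0.0199*(184/1.6)*0.075*9.55^2/(2*32.174) = 0.2433 lbf/ft^2

0.2433 lbf/ft^2


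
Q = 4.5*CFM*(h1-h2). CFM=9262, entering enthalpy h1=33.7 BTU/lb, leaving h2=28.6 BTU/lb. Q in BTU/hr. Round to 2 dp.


Q = 4.5 * 9262 * (33.7 - 28.6) = 212562.90 BTU/hr

212562.90 BTU/hr


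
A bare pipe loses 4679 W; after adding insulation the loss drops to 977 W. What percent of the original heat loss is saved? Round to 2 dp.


Savings = ((4679-977)/4679)*100 = 79.12 %

79.12 %


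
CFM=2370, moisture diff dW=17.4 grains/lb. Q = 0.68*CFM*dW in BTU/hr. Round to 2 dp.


Q = 0.68 * 2370 * 17.4 = 28041.84 BTU/hr

28041.84 BTU/hr


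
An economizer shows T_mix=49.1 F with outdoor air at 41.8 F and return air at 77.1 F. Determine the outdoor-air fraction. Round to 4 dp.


frac = (49.1 - 77.1) / (41.8 - 77.1) = 0.7932

0.7932


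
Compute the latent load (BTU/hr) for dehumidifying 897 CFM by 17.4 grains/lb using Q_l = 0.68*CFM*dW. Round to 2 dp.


Q = 0.68 * 897 * 17.4 = 10613.30 BTU/hr

10613.30 BTU/hr


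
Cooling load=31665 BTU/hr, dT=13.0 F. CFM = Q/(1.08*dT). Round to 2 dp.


CFM = 31665 / (1.08 * 13.0) = 2255.34

2255.34 CFM


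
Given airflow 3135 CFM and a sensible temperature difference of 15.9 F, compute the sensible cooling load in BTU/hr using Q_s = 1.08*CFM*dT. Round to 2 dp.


Q = 1.08 * 3135 * 15.9 = 53834.22 BTU/hr

53834.22 BTU/hr


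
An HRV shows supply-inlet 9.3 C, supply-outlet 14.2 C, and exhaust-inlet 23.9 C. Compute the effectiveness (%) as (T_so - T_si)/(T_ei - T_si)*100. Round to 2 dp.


eff = (14.2-9.3)/(23.9-9.3)*100 = 33.56 %

33.56 %


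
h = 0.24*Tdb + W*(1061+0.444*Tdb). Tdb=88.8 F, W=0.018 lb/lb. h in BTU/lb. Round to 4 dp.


h = 0.24*88.8 + 0.018*(1061+0.444*88.8) = 41.1197 BTU/lb

41.1197 BTU/lb


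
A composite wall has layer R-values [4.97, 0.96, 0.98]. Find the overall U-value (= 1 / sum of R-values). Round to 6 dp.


R_total = 4.97 + 0.96 + 0.98 = 6.91
U = 1/6.91 = 0.144718

0.144718


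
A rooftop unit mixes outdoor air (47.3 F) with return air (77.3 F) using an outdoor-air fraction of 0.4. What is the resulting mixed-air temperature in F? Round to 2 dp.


T_mix = 0.4*47.3 + 0.6*77.3 = 65.30 F

65.30 F


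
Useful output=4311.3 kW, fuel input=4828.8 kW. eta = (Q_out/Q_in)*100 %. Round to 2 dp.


eta = (4311.3/4828.8)*100 = 89.28 %

89.28 %


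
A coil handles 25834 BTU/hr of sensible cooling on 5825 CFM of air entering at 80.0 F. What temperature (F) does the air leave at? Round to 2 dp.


dT = 25834/(1.08*5825) = 4.1065
T_leave = 80.0 - 4.1065 = 75.89 F

75.89 F


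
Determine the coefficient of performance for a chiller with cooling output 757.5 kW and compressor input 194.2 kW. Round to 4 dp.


COP = 757.5 / 194.2 = 3.9006

3.9006


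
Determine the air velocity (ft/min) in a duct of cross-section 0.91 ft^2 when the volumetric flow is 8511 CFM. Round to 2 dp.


V = 8511 / 0.91 = 9352.75 ft/min

9352.75 ft/min


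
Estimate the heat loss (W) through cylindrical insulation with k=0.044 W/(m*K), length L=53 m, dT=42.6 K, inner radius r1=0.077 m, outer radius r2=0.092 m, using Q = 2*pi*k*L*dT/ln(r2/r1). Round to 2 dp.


Q = 2*pi*0.044*53*42.6/ln(0.092/0.077) = 3507.03 W

3507.03 W


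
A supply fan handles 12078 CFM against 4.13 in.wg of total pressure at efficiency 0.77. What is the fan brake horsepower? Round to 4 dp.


BHP = 12078 * 4.13 / (6356 * 0.77) = 10.1923 hp

10.1923 hp


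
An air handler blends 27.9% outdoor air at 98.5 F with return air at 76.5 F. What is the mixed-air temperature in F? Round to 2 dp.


T_mix = 76.5 + (27.9/100)*(98.5-76.5) = 82.64 F

82.64 F


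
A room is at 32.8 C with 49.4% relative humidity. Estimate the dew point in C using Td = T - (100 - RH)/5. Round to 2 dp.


Td = 32.8 - (100-49.4)/5 = 22.68 C

22.68 C


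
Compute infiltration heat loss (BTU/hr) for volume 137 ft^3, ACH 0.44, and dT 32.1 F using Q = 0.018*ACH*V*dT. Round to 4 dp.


Q = 0.018 * 0.44 * 137 * 32.1 = 34.8298 BTU/hr

34.8298 BTU/hr


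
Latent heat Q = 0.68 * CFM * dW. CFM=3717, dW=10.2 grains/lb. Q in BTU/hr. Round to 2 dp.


Q = 0.68 * 3717 * 10.2 = 25781.11 BTU/hr

25781.11 BTU/hr


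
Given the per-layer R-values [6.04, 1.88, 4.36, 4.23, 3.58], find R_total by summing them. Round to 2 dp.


R_total = 6.04 + 1.88 + 4.36 + 4.23 + 3.58 = 20.09

20.09


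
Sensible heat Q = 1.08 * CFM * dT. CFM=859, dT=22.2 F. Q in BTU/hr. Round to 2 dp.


Q = 1.08 * 859 * 22.2 = 20595.38 BTU/hr

20595.38 BTU/hr


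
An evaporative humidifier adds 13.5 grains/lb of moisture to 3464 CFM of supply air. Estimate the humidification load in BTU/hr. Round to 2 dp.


Q = 0.68 * 3464 * 13.5 = 31799.52 BTU/hr

31799.52 BTU/hr


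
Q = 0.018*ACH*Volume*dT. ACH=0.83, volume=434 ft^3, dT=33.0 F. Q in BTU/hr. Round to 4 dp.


Q = 0.018 * 0.83 * 434 * 33.0 = 213.9707 BTU/hr

213.9707 BTU/hr


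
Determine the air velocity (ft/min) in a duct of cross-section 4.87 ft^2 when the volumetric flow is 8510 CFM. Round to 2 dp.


V = 8510 / 4.87 = 1747.43 ft/min

1747.43 ft/min


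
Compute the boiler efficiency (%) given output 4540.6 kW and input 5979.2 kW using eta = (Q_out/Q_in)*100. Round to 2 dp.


eta = (4540.6/5979.2)*100 = 75.94 %

75.94 %


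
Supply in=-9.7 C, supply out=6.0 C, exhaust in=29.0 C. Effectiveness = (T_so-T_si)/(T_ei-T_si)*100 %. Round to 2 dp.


eff = (6.0-(-9.7))/(29.0-(-9.7))*100 = 40.57 %

40.57 %


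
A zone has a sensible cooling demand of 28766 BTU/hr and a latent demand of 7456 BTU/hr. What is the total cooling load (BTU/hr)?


Qt = 28766 + 7456 = 36222 BTU/hr

36222 BTU/hr


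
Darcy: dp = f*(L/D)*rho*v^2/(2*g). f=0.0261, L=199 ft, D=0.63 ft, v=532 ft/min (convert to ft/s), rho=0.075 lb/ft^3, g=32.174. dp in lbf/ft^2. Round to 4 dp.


v_fps = 532/60 = 8.8667 ft/s
dp = 0.0261*(199/0.63)*0.075*8.8667^2/(2*32.174) = 0.7554 lbf/ft^2

0.7554 lbf/ft^2


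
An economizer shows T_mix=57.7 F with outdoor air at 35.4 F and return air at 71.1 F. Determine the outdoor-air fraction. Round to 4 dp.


frac = (57.7 - 71.1) / (35.4 - 71.1) = 0.3754

0.3754


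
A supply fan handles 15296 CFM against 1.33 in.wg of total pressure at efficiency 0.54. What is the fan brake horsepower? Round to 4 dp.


BHP = 15296 * 1.33 / (6356 * 0.54) = 5.9272 hp

5.9272 hp


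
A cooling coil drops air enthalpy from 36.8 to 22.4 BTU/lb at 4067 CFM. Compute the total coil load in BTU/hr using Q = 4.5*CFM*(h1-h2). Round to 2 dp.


Q = 4.5 * 4067 * (36.8 - 22.4) = 263541.60 BTU/hr

263541.60 BTU/hr


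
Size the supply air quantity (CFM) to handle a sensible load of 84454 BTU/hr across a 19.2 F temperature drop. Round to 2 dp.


CFM = 84454 / (1.08 * 19.2) = 4072.82

4072.82 CFM


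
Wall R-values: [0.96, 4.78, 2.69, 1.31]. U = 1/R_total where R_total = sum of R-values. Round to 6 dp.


R_total = 0.96 + 4.78 + 2.69 + 1.31 = 9.74
U = 1/9.74 = 0.102669

0.102669


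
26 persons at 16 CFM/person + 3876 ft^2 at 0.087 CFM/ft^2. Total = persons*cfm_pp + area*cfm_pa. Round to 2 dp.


Total = 26*16 + 3876*0.087 = 753.21 CFM

753.21 CFM


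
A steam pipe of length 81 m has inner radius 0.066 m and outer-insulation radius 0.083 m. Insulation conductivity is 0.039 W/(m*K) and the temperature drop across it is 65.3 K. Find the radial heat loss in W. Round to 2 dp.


Q = 2*pi*0.039*81*65.3/ln(0.083/0.066) = 5655.29 W

5655.29 W


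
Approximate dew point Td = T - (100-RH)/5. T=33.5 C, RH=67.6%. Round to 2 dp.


Td = 33.5 - (100-67.6)/5 = 27.02 C

27.02 C


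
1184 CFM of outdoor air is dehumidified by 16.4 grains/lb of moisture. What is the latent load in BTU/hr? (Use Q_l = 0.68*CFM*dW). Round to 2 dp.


Q = 0.68 * 1184 * 16.4 = 13203.97 BTU/hr

13203.97 BTU/hr


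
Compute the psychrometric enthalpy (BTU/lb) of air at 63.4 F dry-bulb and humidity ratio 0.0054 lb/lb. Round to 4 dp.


h = 0.24*63.4 + 0.0054*(1061+0.444*63.4) = 21.0974 BTU/lb

21.0974 BTU/lb


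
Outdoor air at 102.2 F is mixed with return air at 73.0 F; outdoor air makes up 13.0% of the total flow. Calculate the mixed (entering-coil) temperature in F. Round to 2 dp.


T_mix = 73.0 + (13.0/100)*(102.2-73.0) = 76.80 F

76.80 F


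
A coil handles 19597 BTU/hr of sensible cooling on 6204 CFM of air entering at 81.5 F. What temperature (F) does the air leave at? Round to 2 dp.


dT = 19597/(1.08*6204) = 2.9248
T_leave = 81.5 - 2.9248 = 78.58 F

78.58 F


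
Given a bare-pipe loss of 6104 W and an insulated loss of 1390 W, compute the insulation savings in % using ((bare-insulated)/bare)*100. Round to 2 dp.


Savings = ((6104-1390)/6104)*100 = 77.23 %

77.23 %


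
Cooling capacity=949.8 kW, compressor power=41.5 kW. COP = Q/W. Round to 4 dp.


COP = 949.8 / 41.5 = 22.8867

22.8867


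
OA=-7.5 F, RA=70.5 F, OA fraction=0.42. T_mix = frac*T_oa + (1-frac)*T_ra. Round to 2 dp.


T_mix = 0.42*(-7.5) + 0.58*70.5 = 37.74 F

37.74 F


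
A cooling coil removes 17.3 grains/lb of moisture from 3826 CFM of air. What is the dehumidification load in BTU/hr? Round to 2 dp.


Q = 0.68 * 3826 * 17.3 = 45009.06 BTU/hr

45009.06 BTU/hr


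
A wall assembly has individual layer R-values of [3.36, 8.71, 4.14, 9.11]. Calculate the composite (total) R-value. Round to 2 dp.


R_total = 3.36 + 8.71 + 4.14 + 9.11 = 25.32

25.32


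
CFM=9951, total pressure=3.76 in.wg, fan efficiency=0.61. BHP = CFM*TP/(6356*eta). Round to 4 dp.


BHP = 9951 * 3.76 / (6356 * 0.61) = 9.6503 hp

9.6503 hp


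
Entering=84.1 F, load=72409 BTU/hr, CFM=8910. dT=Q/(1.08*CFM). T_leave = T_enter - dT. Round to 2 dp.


dT = 72409/(1.08*8910) = 7.5247
T_leave = 84.1 - 7.5247 = 76.58 F

76.58 F


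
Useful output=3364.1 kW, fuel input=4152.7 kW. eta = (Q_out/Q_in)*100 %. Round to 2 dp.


eta = (3364.1/4152.7)*100 = 81.01 %

81.01 %


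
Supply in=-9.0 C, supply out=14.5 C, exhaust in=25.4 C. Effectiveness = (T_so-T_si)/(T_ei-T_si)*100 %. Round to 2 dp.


eff = (14.5-(-9.0))/(25.4-(-9.0))*100 = 68.31 %

68.31 %


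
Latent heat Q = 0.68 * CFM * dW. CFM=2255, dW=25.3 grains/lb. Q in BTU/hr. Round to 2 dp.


Q = 0.68 * 2255 * 25.3 = 38795.02 BTU/hr

38795.02 BTU/hr


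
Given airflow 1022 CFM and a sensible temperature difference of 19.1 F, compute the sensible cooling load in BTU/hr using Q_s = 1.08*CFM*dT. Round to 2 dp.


Q = 1.08 * 1022 * 19.1 = 21081.82 BTU/hr

21081.82 BTU/hr


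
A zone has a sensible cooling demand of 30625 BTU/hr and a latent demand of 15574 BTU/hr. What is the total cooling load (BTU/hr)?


Qt = 30625 + 15574 = 46199 BTU/hr

46199 BTU/hr


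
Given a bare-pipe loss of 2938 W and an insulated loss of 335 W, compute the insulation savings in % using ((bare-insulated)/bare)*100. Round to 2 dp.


Savings = ((2938-335)/2938)*100 = 88.60 %

88.60 %


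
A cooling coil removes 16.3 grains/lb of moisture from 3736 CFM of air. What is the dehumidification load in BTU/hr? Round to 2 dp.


Q = 0.68 * 3736 * 16.3 = 41409.82 BTU/hr

41409.82 BTU/hr


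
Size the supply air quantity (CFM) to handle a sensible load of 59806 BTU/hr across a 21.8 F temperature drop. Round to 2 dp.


CFM = 59806 / (1.08 * 21.8) = 2540.18

2540.18 CFM


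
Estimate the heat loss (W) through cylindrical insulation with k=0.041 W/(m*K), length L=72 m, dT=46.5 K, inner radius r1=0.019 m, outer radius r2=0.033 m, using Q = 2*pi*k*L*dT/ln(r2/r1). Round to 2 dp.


Q = 2*pi*0.041*72*46.5/ln(0.033/0.019) = 1562.27 W

1562.27 W


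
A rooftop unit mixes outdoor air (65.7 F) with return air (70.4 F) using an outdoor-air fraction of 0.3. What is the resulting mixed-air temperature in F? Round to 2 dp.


T_mix = 0.3*65.7 + 0.7*70.4 = 68.99 F

68.99 F


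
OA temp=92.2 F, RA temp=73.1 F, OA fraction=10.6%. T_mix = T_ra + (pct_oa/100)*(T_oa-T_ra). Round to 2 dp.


T_mix = 73.1 + (10.6/100)*(92.2-73.1) = 75.12 F

75.12 F


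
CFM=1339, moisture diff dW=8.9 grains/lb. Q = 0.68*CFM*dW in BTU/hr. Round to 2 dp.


Q = 0.68 * 1339 * 8.9 = 8103.63 BTU/hr

8103.63 BTU/hr


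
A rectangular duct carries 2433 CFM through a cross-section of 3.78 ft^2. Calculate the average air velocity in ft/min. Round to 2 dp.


V = 2433 / 3.78 = 643.65 ft/min

643.65 ft/min


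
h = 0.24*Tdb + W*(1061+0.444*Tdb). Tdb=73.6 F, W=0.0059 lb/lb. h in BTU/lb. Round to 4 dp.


h = 0.24*73.6 + 0.0059*(1061+0.444*73.6) = 24.1167 BTU/lb

24.1167 BTU/lb


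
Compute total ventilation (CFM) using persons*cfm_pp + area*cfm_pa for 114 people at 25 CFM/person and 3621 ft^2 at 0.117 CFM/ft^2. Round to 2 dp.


Total = 114*25 + 3621*0.117 = 3273.66 CFM

3273.66 CFM


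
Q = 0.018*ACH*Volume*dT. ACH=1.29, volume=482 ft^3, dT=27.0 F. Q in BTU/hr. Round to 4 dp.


Q = 0.018 * 1.29 * 482 * 27.0 = 302.1851 BTU/hr

302.1851 BTU/hr


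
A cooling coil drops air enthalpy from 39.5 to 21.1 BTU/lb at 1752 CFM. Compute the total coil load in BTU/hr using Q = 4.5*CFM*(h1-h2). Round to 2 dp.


Q = 4.5 * 1752 * (39.5 - 21.1) = 145065.60 BTU/hr

145065.60 BTU/hr


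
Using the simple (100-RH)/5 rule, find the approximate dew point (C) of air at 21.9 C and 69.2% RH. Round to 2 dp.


Td = 21.9 - (100-69.2)/5 = 15.74 C

15.74 C


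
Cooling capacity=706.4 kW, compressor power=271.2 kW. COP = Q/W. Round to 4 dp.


COP = 706.4 / 271.2 = 2.6047

2.6047


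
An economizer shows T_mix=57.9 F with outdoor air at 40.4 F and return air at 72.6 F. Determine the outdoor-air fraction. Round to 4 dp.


frac = (57.9 - 72.6) / (40.4 - 72.6) = 0.4565

0.4565


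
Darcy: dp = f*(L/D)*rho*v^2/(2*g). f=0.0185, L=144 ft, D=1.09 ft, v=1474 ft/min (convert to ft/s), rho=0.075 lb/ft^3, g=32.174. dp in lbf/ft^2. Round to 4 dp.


v_fps = 1474/60 = 24.5667 ft/s
dp = 0.0185*(144/1.09)*0.075*24.5667^2/(2*32.174) = 1.7192 lbf/ft^2

1.7192 lbf/ft^2


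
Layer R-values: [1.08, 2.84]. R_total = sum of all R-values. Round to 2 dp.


R_total = 1.08 + 2.84 = 3.92

3.92


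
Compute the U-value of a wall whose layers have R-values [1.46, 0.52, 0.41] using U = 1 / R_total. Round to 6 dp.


R_total = 1.46 + 0.52 + 0.41 = 2.39
U = 1/2.39 = 0.418410

0.418410


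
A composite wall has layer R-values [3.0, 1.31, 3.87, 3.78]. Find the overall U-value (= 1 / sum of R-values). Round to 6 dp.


R_total = 3.0 + 1.31 + 3.87 + 3.78 = 11.96
U = 1/11.96 = 0.083612

0.083612


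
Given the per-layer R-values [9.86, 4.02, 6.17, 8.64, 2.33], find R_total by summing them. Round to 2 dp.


R_total = 9.86 + 4.02 + 6.17 + 8.64 + 2.33 = 31.02

31.02


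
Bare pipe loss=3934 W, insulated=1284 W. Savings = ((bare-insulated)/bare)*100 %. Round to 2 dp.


Savings = ((3934-1284)/3934)*100 = 67.36 %

67.36 %


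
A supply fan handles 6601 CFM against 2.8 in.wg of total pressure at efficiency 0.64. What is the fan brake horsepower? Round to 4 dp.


BHP = 6601 * 2.8 / (6356 * 0.64) = 4.5436 hp

4.5436 hp


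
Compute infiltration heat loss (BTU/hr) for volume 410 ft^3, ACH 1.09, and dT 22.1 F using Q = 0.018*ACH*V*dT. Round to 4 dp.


Q = 0.018 * 1.09 * 410 * 22.1 = 177.7768 BTU/hr

177.7768 BTU/hr


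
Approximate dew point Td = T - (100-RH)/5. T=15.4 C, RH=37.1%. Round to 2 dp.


Td = 15.4 - (100-37.1)/5 = 2.82 C

2.82 C


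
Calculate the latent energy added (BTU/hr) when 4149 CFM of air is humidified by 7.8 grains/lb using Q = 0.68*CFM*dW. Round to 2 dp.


Q = 0.68 * 4149 * 7.8 = 22006.30 BTU/hr

22006.30 BTU/hr


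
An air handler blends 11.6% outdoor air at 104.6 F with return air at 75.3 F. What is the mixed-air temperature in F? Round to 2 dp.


T_mix = 75.3 + (11.6/100)*(104.6-75.3) = 78.70 F

78.70 F


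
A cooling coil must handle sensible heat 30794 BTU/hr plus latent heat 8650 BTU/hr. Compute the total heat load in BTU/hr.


Qt = 30794 + 8650 = 39444 BTU/hr

39444 BTU/hr


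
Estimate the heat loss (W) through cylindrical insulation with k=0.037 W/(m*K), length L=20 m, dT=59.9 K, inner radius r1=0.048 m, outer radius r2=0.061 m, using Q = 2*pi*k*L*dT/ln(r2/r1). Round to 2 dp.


Q = 2*pi*0.037*20*59.9/ln(0.061/0.048) = 1162.04 W

1162.04 W


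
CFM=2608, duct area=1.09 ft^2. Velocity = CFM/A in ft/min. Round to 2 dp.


V = 2608 / 1.09 = 2392.66 ft/min

2392.66 ft/min


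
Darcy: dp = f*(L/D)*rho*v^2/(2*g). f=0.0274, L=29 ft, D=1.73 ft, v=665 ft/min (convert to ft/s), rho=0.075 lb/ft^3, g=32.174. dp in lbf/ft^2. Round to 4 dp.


v_fps = 665/60 = 11.0833 ft/s
dp = 0.0274*(29/1.73)*0.075*11.0833^2/(2*32.174) = 0.0658 lbf/ft^2

0.0658 lbf/ft^2


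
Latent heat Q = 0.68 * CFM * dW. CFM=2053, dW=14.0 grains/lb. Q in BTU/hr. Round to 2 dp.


Q = 0.68 * 2053 * 14.0 = 19544.56 BTU/hr

19544.56 BTU/hr


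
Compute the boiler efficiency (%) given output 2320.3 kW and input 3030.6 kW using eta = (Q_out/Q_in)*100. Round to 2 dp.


eta = (2320.3/3030.6)*100 = 76.56 %

76.56 %


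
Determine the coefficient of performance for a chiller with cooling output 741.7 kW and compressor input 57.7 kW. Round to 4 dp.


COP = 741.7 / 57.7 = 12.8544

12.8544


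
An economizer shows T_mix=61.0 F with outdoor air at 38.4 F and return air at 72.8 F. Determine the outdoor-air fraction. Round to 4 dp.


frac = (61.0 - 72.8) / (38.4 - 72.8) = 0.3430

0.3430


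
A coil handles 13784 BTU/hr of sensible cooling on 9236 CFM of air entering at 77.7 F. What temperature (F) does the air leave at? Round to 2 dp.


dT = 13784/(1.08*9236) = 1.3819
T_leave = 77.7 - 1.3819 = 76.32 F

76.32 F


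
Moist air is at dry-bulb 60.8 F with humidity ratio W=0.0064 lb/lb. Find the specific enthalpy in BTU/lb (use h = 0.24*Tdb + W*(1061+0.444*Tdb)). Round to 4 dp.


h = 0.24*60.8 + 0.0064*(1061+0.444*60.8) = 21.5552 BTU/lb

21.5552 BTU/lb


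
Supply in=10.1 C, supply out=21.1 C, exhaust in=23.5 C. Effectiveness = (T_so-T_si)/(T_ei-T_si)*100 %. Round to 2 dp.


eff = (21.1-10.1)/(23.5-10.1)*100 = 82.09 %

82.09 %


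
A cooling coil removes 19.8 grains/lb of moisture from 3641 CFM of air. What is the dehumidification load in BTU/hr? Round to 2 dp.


Q = 0.68 * 3641 * 19.8 = 49022.42 BTU/hr

49022.42 BTU/hr


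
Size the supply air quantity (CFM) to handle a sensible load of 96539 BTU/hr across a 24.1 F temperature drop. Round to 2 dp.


CFM = 96539 / (1.08 * 24.1) = 3709.04

3709.04 CFM


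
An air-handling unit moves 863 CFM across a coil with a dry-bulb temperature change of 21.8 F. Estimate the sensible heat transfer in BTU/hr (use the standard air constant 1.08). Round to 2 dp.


Q = 1.08 * 863 * 21.8 = 20318.47 BTU/hr

20318.47 BTU/hr


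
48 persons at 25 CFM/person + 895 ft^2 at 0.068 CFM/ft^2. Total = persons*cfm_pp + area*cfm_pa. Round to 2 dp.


Total = 48*25 + 895*0.068 = 1260.86 CFM

1260.86 CFM


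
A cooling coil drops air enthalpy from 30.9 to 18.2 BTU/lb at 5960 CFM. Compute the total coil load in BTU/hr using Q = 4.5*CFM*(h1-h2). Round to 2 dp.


Q = 4.5 * 5960 * (30.9 - 18.2) = 340614.00 BTU/hr

340614.00 BTU/hr


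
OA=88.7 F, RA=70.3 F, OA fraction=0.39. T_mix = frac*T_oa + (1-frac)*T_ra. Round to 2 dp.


T_mix = 0.39*88.7 + 0.61*70.3 = 77.48 F

77.48 F


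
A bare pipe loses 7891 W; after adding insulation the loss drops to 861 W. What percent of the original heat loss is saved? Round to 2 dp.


Savings = ((7891-861)/7891)*100 = 89.09 %

89.09 %


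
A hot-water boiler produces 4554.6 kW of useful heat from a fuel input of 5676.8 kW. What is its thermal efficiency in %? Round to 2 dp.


eta = (4554.6/5676.8)*100 = 80.23 %

80.23 %


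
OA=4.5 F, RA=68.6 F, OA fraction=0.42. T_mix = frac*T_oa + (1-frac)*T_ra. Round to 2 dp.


T_mix = 0.42*4.5 + 0.58*68.6 = 41.68 F

41.68 F


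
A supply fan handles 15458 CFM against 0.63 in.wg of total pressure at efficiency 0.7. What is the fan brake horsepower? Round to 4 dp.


BHP = 15458 * 0.63 / (6356 * 0.7) = 2.1888 hp

2.1888 hp


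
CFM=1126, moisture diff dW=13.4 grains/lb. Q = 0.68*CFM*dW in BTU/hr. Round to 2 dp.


Q = 0.68 * 1126 * 13.4 = 10260.11 BTU/hr

10260.11 BTU/hr


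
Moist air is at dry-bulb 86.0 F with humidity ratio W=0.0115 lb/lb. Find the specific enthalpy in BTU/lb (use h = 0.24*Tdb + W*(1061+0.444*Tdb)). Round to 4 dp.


h = 0.24*86.0 + 0.0115*(1061+0.444*86.0) = 33.2806 BTU/lb

33.2806 BTU/lb


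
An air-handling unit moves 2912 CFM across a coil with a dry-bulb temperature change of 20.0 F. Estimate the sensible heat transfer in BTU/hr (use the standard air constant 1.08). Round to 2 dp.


Q = 1.08 * 2912 * 20.0 = 62899.20 BTU/hr

62899.20 BTU/hr


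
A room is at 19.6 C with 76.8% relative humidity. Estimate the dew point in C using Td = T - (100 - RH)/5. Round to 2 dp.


Td = 19.6 - (100-76.8)/5 = 14.96 C

14.96 C


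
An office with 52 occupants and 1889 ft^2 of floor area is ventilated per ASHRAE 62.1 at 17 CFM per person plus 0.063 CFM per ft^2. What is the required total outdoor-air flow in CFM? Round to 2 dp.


Total = 52*17 + 1889*0.063 = 1003.01 CFM

1003.01 CFM


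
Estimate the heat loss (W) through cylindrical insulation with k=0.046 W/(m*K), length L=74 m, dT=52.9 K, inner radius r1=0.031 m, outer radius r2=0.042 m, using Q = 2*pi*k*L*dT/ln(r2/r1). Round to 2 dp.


Q = 2*pi*0.046*74*52.9/ln(0.042/0.031) = 3725.68 W

3725.68 W


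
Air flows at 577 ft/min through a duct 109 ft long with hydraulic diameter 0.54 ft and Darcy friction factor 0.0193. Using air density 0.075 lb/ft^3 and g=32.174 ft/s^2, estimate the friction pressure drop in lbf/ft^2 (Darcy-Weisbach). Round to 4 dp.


v_fps = 577/60 = 9.6167 ft/s
dp = 0.0193*(109/0.54)*0.075*9.6167^2/(2*32.174) = 0.4199 lbf/ft^2

0.4199 lbf/ft^2


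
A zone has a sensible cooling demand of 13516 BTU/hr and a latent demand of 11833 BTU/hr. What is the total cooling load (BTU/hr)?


Qt = 13516 + 11833 = 25349 BTU/hr

25349 BTU/hr


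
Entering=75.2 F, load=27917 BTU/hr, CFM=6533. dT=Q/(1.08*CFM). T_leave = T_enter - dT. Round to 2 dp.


dT = 27917/(1.08*6533) = 3.9567
T_leave = 75.2 - 3.9567 = 71.24 F

71.24 F


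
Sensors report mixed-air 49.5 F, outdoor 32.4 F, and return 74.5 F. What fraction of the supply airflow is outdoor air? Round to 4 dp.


frac = (49.5 - 74.5) / (32.4 - 74.5) = 0.5938

0.5938


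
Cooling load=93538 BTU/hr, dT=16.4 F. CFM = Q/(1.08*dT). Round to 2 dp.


CFM = 93538 / (1.08 * 16.4) = 5281.05

5281.05 CFM


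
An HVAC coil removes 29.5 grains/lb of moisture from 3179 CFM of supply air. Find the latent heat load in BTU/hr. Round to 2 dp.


Q = 0.68 * 3179 * 29.5 = 63770.74 BTU/hr

63770.74 BTU/hr


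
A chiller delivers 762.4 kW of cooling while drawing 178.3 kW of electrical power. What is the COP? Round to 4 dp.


COP = 762.4 / 178.3 = 4.2759

4.2759


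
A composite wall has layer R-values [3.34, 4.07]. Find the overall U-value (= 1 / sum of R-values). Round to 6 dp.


R_total = 3.34 + 4.07 = 7.41
U = 1/7.41 = 0.134953

0.134953


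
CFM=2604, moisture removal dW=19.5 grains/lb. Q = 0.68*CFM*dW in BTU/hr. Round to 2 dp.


Q = 0.68 * 2604 * 19.5 = 34529.04 BTU/hr

34529.04 BTU/hr


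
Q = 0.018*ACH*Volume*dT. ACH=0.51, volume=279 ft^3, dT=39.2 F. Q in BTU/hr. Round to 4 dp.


Q = 0.018 * 0.51 * 279 * 39.2 = 100.3998 BTU/hr

100.3998 BTU/hr


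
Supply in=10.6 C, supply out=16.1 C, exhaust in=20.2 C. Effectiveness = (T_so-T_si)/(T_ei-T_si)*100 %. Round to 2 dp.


eff = (16.1-10.6)/(20.2-10.6)*100 = 57.29 %

57.29 %


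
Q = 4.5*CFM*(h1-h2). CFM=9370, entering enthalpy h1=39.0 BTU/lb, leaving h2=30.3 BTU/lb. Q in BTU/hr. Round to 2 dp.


Q = 4.5 * 9370 * (39.0 - 30.3) = 366835.50 BTU/hr

366835.50 BTU/hr


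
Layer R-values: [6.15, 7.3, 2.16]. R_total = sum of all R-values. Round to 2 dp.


R_total = 6.15 + 7.3 + 2.16 = 15.61

15.61


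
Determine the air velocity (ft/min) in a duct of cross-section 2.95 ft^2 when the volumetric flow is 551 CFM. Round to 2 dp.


V = 551 / 2.95 = 186.78 ft/min

186.78 ft/min


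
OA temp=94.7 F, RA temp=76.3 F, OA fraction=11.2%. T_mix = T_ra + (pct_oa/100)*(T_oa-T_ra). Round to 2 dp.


T_mix = 76.3 + (11.2/100)*(94.7-76.3) = 78.36 F

78.36 F


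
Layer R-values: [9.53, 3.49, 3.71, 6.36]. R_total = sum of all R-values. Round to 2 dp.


R_total = 9.53 + 3.49 + 3.71 + 6.36 = 23.09

23.09


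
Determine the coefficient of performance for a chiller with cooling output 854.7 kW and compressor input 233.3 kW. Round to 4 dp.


COP = 854.7 / 233.3 = 3.6635

3.6635


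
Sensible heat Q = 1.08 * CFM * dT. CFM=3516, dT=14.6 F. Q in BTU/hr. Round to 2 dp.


Q = 1.08 * 3516 * 14.6 = 55440.29 BTU/hr

55440.29 BTU/hr


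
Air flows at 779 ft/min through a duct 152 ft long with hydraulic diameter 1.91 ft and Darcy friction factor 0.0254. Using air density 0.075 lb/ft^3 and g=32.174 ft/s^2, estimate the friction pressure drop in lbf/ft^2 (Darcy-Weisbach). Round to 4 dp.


v_fps = 779/60 = 12.9833 ft/s
dp = 0.0254*(152/1.91)*0.075*12.9833^2/(2*32.174) = 0.3971 lbf/ft^2

0.3971 lbf/ft^2


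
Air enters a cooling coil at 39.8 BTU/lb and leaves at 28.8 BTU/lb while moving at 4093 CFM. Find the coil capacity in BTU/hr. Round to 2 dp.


Q = 4.5 * 4093 * (39.8 - 28.8) = 202603.50 BTU/hr

202603.50 BTU/hr


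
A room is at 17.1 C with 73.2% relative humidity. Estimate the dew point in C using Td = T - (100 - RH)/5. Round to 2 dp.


Td = 17.1 - (100-73.2)/5 = 11.74 C

11.74 C


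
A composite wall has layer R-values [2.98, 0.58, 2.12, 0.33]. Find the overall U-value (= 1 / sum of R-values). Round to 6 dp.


R_total = 2.98 + 0.58 + 2.12 + 0.33 = 6.01
U = 1/6.01 = 0.166389

0.166389


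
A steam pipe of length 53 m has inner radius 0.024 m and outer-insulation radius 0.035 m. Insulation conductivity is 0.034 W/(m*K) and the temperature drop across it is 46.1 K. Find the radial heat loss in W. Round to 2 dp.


Q = 2*pi*0.034*53*46.1/ln(0.035/0.024) = 1383.42 W

1383.42 W


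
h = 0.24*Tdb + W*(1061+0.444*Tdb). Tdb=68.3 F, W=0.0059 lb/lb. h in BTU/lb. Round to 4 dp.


h = 0.24*68.3 + 0.0059*(1061+0.444*68.3) = 22.8308 BTU/lb

22.8308 BTU/lb


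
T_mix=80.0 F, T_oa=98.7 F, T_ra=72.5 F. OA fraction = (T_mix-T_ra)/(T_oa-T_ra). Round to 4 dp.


frac = (80.0 - 72.5) / (98.7 - 72.5) = 0.2863

0.2863


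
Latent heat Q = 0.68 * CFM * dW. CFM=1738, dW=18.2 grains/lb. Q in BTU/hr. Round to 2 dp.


Q = 0.68 * 1738 * 18.2 = 21509.49 BTU/hr

21509.49 BTU/hr


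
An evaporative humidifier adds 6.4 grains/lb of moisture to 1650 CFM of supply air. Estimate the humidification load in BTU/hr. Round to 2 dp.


Q = 0.68 * 1650 * 6.4 = 7180.80 BTU/hr

7180.80 BTU/hr


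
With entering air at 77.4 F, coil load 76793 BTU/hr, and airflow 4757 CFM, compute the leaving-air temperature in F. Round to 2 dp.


dT = 76793/(1.08*4757) = 14.9474
T_leave = 77.4 - 14.9474 = 62.45 F

62.45 F


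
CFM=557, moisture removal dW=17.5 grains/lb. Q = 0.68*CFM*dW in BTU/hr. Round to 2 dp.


Q = 0.68 * 557 * 17.5 = 6628.30 BTU/hr

6628.30 BTU/hr


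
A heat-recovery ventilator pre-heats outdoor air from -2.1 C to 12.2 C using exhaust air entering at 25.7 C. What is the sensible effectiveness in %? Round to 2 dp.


eff = (12.2-(-2.1))/(25.7-(-2.1))*100 = 51.44 %

51.44 %


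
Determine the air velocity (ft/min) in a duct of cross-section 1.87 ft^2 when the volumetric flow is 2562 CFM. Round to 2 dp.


V = 2562 / 1.87 = 1370.05 ft/min

1370.05 ft/min


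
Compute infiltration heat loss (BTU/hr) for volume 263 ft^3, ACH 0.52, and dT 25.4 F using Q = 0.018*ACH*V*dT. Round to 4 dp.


Q = 0.018 * 0.52 * 263 * 25.4 = 62.5267 BTU/hr

62.5267 BTU/hr


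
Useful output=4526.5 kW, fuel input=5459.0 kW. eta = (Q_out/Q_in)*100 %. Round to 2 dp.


eta = (4526.5/5459.0)*100 = 82.92 %

82.92 %


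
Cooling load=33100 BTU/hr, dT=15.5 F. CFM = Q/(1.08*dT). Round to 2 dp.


CFM = 33100 / (1.08 * 15.5) = 1977.30

1977.30 CFM


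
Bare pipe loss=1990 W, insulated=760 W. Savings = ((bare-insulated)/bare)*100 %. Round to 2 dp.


Savings = ((1990-760)/1990)*100 = 61.81 %

61.81 %


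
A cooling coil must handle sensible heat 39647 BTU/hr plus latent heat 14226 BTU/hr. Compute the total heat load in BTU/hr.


Qt = 39647 + 14226 = 53873 BTU/hr

53873 BTU/hr


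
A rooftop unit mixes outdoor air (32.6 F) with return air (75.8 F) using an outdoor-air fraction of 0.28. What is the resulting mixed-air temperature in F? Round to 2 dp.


T_mix = 0.28*32.6 + 0.72*75.8 = 63.70 F

63.70 F


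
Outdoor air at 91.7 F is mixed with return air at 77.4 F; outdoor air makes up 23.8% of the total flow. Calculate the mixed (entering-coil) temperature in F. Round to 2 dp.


T_mix = 77.4 + (23.8/100)*(91.7-77.4) = 80.80 F

80.80 F
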